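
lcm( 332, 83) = 332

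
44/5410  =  22/2705= 0.01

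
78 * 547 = 42666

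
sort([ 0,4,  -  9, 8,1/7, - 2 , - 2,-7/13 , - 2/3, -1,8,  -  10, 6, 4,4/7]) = [  -  10 , - 9,-2, - 2, - 1, - 2/3, - 7/13 , 0,  1/7, 4/7 , 4,  4,6,8, 8 ]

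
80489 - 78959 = 1530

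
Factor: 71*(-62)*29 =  - 2^1*29^1*31^1*71^1 = -127658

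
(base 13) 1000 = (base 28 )2md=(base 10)2197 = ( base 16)895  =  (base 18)6e1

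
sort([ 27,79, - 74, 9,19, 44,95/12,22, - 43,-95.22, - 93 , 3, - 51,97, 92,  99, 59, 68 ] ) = [ - 95.22, - 93, - 74, - 51, -43, 3,95/12, 9, 19, 22, 27, 44 , 59,68,79, 92,97, 99 ] 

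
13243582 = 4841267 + 8402315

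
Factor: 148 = 2^2*37^1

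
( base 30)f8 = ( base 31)EO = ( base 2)111001010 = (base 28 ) ga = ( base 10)458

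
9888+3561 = 13449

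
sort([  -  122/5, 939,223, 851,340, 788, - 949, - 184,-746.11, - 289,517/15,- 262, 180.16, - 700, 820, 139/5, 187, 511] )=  [ - 949, - 746.11,-700, -289, - 262, - 184, - 122/5, 139/5, 517/15, 180.16,187, 223, 340 , 511,788, 820, 851, 939] 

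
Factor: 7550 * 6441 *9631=2^1 * 3^1 * 5^2*19^1 * 113^1*151^1 * 9631^1 =468351196050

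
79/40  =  79/40=1.98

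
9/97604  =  9/97604 = 0.00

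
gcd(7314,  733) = 1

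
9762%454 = 228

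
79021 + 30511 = 109532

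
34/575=34/575 = 0.06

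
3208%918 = 454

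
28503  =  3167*9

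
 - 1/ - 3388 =1/3388 = 0.00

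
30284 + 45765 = 76049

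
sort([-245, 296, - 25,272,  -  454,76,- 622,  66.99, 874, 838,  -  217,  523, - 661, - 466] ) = [ - 661, - 622  , - 466 ,  -  454,  -  245, - 217, - 25, 66.99,  76, 272, 296 , 523, 838 , 874 ]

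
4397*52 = 228644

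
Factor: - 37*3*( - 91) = 3^1*7^1*13^1*37^1  =  10101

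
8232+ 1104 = 9336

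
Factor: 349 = 349^1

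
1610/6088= 805/3044  =  0.26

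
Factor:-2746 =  - 2^1 * 1373^1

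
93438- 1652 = 91786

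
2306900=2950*782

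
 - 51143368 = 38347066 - 89490434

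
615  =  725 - 110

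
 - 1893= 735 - 2628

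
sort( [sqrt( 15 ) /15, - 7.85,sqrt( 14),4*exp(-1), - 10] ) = [ - 10, - 7.85,sqrt(  15)/15,4 * exp( - 1) , sqrt ( 14 ) ]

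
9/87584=9/87584 = 0.00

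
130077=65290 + 64787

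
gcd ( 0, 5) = 5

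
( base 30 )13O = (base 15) 479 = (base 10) 1014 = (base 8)1766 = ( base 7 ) 2646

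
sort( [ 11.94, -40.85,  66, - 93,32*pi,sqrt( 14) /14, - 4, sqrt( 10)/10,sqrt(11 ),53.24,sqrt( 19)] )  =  [ - 93, - 40.85, - 4,sqrt(14 ) /14,sqrt(10)/10,sqrt(11),sqrt( 19 ) , 11.94,53.24, 66,32*pi]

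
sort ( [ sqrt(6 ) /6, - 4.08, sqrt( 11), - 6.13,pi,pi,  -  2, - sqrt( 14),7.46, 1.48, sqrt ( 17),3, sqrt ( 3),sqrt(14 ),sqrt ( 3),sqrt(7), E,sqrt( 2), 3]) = [ - 6.13,-4.08, - sqrt(14), - 2,sqrt(6)/6,sqrt (2), 1.48,sqrt( 3 ),sqrt( 3),sqrt(7), E, 3, 3,pi, pi,sqrt (11),sqrt (14),sqrt (17),7.46 ] 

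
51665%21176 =9313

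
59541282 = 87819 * 678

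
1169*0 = 0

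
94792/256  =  11849/32=370.28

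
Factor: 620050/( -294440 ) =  - 62005/29444= - 2^( - 2 )*5^1*17^( - 1)*433^( - 1 )*12401^1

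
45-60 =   -  15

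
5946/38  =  156 + 9/19=156.47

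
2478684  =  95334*26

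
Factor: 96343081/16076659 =1171^(-1 )*13729^(-1)*96343081^1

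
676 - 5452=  - 4776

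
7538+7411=14949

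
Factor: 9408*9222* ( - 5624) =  - 487941479424 = -2^10*3^2*7^2 * 19^1 * 29^1 *37^1* 53^1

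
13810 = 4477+9333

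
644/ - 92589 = -92/13227 = - 0.01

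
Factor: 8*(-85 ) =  - 680 = - 2^3*5^1*17^1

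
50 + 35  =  85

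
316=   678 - 362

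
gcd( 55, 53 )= 1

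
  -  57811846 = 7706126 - 65517972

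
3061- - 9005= 12066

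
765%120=45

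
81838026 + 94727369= 176565395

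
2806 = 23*122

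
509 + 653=1162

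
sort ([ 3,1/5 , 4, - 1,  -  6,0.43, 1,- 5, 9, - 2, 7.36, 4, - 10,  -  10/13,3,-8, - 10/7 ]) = [-10, - 8, - 6, - 5, - 2,-10/7, - 1, - 10/13,1/5, 0.43, 1, 3, 3, 4,4,7.36, 9]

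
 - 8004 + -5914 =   -  13918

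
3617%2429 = 1188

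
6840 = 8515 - 1675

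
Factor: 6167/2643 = 7/3 = 3^(- 1)*7^1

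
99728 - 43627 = 56101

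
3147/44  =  3147/44 = 71.52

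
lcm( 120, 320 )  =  960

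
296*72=21312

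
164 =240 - 76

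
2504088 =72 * 34779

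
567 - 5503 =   -  4936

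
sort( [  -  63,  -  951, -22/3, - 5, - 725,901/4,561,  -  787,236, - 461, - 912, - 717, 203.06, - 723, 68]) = [ - 951, - 912, - 787,- 725, - 723, - 717, - 461, - 63, - 22/3, - 5 , 68 , 203.06, 901/4, 236, 561] 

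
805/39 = 805/39 = 20.64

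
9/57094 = 9/57094 = 0.00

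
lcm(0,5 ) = 0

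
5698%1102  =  188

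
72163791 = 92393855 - 20230064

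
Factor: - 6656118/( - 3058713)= 316958/145653 = 2^1*3^( - 1) * 19^2 * 47^( - 1) *439^1*1033^(-1)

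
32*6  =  192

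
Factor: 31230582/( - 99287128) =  - 2^(  -  2)*3^1*271^1*769^(  -  1)*16139^( - 1)*19207^1 =- 15615291/49643564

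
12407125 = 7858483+4548642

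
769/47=16 + 17/47= 16.36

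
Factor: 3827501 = 53^1*257^1*281^1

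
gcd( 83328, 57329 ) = 1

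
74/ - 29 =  - 3 + 13/29 = -  2.55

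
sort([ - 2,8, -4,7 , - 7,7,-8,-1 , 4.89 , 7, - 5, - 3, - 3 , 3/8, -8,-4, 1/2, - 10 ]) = [ - 10, -8, - 8, - 7, - 5,-4,- 4, - 3, - 3,  -  2, -1, 3/8, 1/2, 4.89,7, 7 , 7,8 ] 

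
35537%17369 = 799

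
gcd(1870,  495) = 55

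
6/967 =6/967 = 0.01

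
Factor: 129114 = 2^1  *  3^4*797^1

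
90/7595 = 18/1519 = 0.01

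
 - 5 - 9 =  - 14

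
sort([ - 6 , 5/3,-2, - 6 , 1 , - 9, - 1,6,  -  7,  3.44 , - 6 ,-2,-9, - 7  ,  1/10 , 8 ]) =[-9 ,-9, - 7,-7, -6, - 6 ,-6 , - 2, - 2, - 1,1/10 , 1, 5/3,3.44,6,8]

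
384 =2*192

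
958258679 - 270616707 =687641972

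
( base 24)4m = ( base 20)5I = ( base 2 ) 1110110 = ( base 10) 118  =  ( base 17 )6g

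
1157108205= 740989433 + 416118772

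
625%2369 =625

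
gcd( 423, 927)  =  9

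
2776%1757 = 1019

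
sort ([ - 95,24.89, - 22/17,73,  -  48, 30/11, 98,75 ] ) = [ - 95, - 48, - 22/17, 30/11,24.89,73,75, 98 ]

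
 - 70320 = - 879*80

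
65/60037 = 65/60037 =0.00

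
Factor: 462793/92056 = 2^( - 3)  *37^ (  -  1 )*191^1* 311^(-1 )*2423^1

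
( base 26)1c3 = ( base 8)1737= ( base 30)131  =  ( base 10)991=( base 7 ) 2614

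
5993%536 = 97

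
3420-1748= 1672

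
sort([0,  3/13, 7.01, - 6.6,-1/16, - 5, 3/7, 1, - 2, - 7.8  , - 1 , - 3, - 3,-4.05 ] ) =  [ - 7.8, - 6.6, - 5,-4.05, - 3,  -  3,-2, - 1, - 1/16, 0 , 3/13 , 3/7, 1,7.01 ]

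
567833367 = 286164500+281668867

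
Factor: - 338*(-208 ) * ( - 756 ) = -2^7*3^3*7^1 * 13^3  =  - 53149824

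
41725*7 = 292075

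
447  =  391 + 56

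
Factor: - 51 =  - 3^1*17^1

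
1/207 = 1/207 = 0.00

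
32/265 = 32/265 = 0.12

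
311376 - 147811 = 163565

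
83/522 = 83/522 = 0.16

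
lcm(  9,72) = 72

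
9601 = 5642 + 3959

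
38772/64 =9693/16 = 605.81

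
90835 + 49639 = 140474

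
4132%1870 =392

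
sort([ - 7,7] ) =[ - 7,7]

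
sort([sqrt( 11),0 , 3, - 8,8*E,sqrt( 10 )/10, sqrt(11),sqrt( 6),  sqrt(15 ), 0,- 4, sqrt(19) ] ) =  [  -  8,-4, 0,0, sqrt( 10)/10,sqrt( 6), 3 , sqrt ( 11 )  ,  sqrt( 11 ), sqrt( 15),sqrt( 19 ),8*E ]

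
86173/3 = 86173/3 = 28724.33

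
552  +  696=1248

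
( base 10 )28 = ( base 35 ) S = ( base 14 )20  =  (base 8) 34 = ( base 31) s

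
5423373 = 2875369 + 2548004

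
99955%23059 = 7719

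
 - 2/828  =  - 1/414  =  - 0.00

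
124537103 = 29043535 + 95493568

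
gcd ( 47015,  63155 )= 5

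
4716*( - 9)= - 42444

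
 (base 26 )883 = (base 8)12763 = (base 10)5619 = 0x15f3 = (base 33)559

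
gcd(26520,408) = 408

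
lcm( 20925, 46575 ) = 1443825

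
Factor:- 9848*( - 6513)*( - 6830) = -2^4  *3^1*5^1*13^1*167^1*683^1*1231^1 = - 438076363920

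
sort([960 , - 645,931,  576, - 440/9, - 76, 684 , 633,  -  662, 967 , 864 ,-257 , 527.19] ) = [-662, - 645,  -  257,  -  76, - 440/9,  527.19, 576,633,684,864,931,960, 967] 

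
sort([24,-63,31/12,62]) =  [ - 63,31/12,24,62]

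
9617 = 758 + 8859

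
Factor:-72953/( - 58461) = 3^( - 1 ) *13^( - 1 )*1499^ ( - 1)*72953^1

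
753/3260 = 753/3260 = 0.23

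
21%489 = 21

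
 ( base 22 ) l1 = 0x1cf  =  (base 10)463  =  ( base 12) 327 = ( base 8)717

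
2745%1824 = 921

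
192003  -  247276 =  - 55273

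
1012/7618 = 506/3809=0.13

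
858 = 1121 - 263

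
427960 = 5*85592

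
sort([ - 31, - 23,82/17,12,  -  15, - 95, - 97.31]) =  [ - 97.31, - 95, - 31, - 23, - 15,  82/17,  12 ] 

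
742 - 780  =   - 38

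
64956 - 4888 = 60068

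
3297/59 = 55 + 52/59 = 55.88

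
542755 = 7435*73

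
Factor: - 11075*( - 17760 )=2^5 * 3^1*5^3*37^1 * 443^1 = 196692000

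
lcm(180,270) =540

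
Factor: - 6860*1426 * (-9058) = 2^4*5^1*7^4*23^1*31^1*647^1 = 88608616880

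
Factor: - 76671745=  - 5^1*19^1*807071^1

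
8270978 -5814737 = 2456241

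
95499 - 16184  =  79315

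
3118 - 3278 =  - 160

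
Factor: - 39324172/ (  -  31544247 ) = 2^2*  3^( - 1)*7^ ( - 1 )*23^ (-1)*65309^(-1 )*9831043^1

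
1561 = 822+739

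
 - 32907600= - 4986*6600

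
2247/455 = 4  +  61/65 = 4.94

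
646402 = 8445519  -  7799117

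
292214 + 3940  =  296154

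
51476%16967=575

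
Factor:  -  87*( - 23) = 3^1*23^1*29^1 = 2001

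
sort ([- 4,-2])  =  [- 4,-2]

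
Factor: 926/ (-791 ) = -2^1*7^( - 1)* 113^( - 1)*463^1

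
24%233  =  24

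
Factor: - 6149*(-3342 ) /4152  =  2^(- 2) * 11^1*13^1*43^1*173^( - 1 )* 557^1 = 3424993/692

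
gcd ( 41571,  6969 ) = 3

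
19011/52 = 19011/52 = 365.60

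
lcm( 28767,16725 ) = 719175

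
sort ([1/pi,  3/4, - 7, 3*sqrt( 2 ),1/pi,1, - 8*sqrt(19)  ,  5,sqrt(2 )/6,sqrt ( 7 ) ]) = [ - 8*sqrt (19 ), - 7,sqrt(2 )/6, 1/pi , 1/pi,3/4,1, sqrt ( 7),3*sqrt( 2),  5 ]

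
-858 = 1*(- 858 )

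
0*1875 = 0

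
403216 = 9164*44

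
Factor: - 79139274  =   - 2^1 * 3^1*23^1*573473^1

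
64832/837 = 77+ 383/837=77.46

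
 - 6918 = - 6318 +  - 600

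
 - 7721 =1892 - 9613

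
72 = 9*8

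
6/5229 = 2/1743 = 0.00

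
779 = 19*41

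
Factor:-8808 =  - 2^3*3^1*367^1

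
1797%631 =535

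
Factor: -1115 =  - 5^1*223^1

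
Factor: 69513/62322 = 29/26= 2^ ( - 1)*13^( - 1 ) * 29^1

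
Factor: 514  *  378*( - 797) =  -2^2*3^3*7^1 * 257^1*797^1 =- 154850724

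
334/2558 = 167/1279 = 0.13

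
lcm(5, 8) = 40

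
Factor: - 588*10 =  - 2^3*3^1*5^1*7^2=- 5880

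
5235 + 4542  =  9777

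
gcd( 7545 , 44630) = 5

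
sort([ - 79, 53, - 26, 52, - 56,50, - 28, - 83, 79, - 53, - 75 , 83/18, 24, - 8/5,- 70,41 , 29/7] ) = [-83,-79,-75, - 70, - 56, - 53, - 28, - 26, - 8/5,29/7,  83/18, 24, 41,50, 52, 53,79 ] 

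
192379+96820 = 289199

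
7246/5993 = 7246/5993 = 1.21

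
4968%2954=2014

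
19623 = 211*93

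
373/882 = 373/882 = 0.42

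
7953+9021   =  16974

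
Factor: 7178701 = 31^1*231571^1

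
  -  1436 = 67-1503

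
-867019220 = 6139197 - 873158417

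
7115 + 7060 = 14175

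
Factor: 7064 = 2^3 * 883^1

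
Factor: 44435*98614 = 4381913090 = 2^1*5^1 * 8887^1 * 49307^1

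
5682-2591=3091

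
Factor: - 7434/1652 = -2^( - 1 ) *3^2 = - 9/2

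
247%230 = 17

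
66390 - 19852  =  46538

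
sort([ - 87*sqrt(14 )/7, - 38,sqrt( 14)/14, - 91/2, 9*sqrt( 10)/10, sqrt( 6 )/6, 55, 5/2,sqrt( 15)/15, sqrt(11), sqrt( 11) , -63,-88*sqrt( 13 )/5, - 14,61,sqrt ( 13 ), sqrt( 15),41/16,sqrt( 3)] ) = [-88*sqrt (13) /5, - 63, - 87*  sqrt( 14)/7, - 91/2, - 38, - 14,sqrt( 15 ) /15, sqrt (14)/14,  sqrt( 6) /6, sqrt( 3),5/2, 41/16,9*sqrt( 10) /10, sqrt(11),sqrt( 11 ), sqrt( 13), sqrt( 15),55, 61] 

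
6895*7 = 48265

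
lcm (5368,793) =69784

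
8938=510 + 8428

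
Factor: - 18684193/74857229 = - 11^1*47^( - 1)*127^( - 1)*191^1 * 8893^1*12541^( - 1) 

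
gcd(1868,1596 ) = 4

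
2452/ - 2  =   -1226 + 0/1 = - 1226.00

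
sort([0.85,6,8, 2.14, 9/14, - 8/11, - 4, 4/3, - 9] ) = [ - 9, - 4, - 8/11, 9/14, 0.85,4/3, 2.14,6,8] 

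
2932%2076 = 856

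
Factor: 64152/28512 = 9/4 =2^( - 2 )*3^2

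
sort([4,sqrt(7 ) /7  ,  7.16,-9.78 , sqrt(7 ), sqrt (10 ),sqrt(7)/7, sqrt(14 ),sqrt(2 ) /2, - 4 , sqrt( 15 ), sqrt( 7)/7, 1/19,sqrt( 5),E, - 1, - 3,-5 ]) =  [ - 9.78, - 5 , - 4, - 3  , - 1, 1/19, sqrt( 7 ) /7,  sqrt(7 )/7, sqrt( 7)/7,  sqrt ( 2)/2 , sqrt( 5), sqrt(7),E,sqrt(10 ) , sqrt(14), sqrt( 15 ),4, 7.16]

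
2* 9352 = 18704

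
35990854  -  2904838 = 33086016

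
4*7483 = 29932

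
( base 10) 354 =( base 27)D3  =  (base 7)1014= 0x162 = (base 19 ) ic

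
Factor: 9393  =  3^1*31^1*101^1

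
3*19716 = 59148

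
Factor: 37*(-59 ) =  - 2183 = - 37^1* 59^1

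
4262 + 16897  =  21159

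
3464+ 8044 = 11508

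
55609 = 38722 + 16887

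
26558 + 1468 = 28026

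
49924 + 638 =50562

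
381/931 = 381/931 = 0.41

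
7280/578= 3640/289 = 12.60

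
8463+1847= 10310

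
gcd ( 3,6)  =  3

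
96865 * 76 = 7361740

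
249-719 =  - 470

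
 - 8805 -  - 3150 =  - 5655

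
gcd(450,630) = 90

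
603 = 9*67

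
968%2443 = 968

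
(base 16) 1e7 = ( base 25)JC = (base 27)i1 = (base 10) 487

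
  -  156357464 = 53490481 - 209847945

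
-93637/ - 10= 9363 + 7/10 = 9363.70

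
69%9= 6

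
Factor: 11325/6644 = 2^( - 2 )*3^1* 5^2 * 11^ (-1 ) = 75/44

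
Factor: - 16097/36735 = -3^( - 1)  *  5^(-1 ) * 31^(- 1)* 79^( - 1 )*16097^1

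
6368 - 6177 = 191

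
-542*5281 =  - 2862302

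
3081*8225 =25341225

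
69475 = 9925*7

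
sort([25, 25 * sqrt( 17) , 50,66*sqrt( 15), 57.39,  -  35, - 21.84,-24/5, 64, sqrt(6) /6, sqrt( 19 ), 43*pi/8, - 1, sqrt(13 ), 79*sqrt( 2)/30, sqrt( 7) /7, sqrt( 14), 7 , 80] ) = [  -  35, - 21.84,-24/5, - 1,sqrt(7 ) /7, sqrt( 6) /6,sqrt ( 13),  79 * sqrt( 2)/30,sqrt( 14) , sqrt( 19) , 7,43*pi/8, 25, 50 , 57.39, 64, 80,25*sqrt(17 ),66 * sqrt (15) ]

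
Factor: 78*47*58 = 212628 = 2^2*3^1*13^1*29^1*47^1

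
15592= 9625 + 5967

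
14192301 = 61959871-47767570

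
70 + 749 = 819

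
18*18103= 325854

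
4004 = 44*91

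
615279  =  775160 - 159881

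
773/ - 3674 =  - 1 + 2901/3674 = - 0.21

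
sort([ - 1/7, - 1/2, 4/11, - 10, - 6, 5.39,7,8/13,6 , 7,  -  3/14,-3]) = [ -10, - 6, - 3, - 1/2, - 3/14, - 1/7 , 4/11,8/13,5.39,6, 7,7]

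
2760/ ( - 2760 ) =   -  1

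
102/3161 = 102/3161 = 0.03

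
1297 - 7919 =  - 6622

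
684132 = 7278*94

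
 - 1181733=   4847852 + -6029585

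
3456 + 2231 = 5687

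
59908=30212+29696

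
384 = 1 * 384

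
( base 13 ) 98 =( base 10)125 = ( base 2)1111101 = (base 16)7D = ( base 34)3n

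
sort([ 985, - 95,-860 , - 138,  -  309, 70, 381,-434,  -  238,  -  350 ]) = [ - 860, - 434, - 350, - 309,  -  238, - 138,  -  95,70,381,985] 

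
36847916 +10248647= 47096563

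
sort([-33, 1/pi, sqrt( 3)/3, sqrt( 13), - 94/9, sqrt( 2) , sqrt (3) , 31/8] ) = [- 33, - 94/9, 1/pi, sqrt(3)/3,sqrt(2 ),sqrt(3 ),sqrt(13), 31/8] 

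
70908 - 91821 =-20913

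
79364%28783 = 21798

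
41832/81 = 4648/9  =  516.44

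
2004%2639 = 2004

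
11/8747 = 11/8747 = 0.00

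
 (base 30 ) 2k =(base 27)2q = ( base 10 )80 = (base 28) 2o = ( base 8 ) 120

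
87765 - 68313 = 19452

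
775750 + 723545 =1499295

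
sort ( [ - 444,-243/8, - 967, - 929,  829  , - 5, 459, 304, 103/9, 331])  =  [ - 967, - 929, - 444 ,- 243/8, - 5,  103/9, 304 , 331 , 459, 829] 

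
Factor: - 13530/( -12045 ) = 82/73 = 2^1*41^1 *73^(-1)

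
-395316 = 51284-446600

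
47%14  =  5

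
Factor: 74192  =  2^4 * 4637^1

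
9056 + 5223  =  14279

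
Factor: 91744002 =2^1*3^4*7^1*17^1*4759^1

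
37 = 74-37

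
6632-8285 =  - 1653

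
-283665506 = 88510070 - 372175576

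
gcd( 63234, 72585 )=9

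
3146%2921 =225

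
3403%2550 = 853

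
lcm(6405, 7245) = 441945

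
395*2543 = 1004485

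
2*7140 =14280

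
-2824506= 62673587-65498093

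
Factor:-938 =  - 2^1*7^1  *67^1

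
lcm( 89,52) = 4628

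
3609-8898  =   - 5289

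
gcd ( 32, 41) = 1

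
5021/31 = 161 + 30/31= 161.97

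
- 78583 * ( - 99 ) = 7779717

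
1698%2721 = 1698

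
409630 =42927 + 366703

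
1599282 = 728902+870380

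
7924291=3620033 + 4304258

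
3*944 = 2832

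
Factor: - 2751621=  - 3^1*373^1*2459^1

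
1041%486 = 69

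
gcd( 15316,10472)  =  28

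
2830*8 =22640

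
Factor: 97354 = 2^1 * 48677^1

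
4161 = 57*73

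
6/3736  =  3/1868 = 0.00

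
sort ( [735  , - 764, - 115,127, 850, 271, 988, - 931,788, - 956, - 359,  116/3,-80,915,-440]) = [ - 956, - 931, - 764, - 440, - 359, - 115, - 80 , 116/3, 127, 271 , 735, 788,850, 915, 988]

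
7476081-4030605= 3445476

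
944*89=84016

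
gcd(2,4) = 2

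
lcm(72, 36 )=72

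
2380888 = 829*2872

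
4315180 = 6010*718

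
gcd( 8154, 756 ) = 54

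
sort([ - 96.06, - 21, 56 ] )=[-96.06,- 21,56 ]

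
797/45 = 797/45=17.71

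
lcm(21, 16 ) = 336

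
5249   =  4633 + 616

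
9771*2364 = 23098644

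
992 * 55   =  54560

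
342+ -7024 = - 6682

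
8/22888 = 1/2861 = 0.00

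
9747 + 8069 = 17816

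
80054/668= 40027/334 = 119.84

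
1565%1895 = 1565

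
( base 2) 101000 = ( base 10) 40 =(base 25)1f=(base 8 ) 50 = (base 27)1d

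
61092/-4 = - 15273/1=- 15273.00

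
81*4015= 325215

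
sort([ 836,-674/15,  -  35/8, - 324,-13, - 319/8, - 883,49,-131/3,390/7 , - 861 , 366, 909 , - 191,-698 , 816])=[ - 883, - 861, - 698 , - 324,-191, - 674/15 ,  -  131/3, - 319/8 ,-13, - 35/8, 49, 390/7, 366, 816,  836, 909] 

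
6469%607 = 399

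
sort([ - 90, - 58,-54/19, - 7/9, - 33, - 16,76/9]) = [ - 90, - 58, - 33, - 16, - 54/19,-7/9 , 76/9]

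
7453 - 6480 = 973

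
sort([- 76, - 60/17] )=[ - 76, - 60/17 ]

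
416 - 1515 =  - 1099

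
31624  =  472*67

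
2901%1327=247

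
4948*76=376048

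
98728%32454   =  1366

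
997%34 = 11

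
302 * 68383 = 20651666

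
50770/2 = 25385 = 25385.00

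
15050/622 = 7525/311= 24.20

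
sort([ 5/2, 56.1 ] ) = [ 5/2, 56.1]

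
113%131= 113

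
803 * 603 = 484209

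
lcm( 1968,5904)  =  5904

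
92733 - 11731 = 81002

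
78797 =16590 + 62207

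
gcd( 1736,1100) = 4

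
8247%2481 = 804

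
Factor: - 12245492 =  - 2^2 * 7^2*62477^1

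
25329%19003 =6326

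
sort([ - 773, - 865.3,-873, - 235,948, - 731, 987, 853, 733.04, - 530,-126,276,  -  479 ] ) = [ - 873, - 865.3, - 773, - 731, - 530, - 479, - 235, -126, 276, 733.04,853,948, 987] 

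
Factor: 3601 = 13^1*277^1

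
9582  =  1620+7962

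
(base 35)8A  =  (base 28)AA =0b100100010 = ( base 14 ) 16A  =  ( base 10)290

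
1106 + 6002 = 7108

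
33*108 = 3564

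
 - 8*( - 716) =5728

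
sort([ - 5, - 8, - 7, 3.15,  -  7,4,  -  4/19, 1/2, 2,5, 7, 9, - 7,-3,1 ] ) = [ - 8, - 7, - 7, - 7,-5,  -  3, -4/19,  1/2, 1,2, 3.15, 4,  5, 7 , 9]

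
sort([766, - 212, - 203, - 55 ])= [ - 212,-203, - 55,766 ]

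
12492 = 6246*2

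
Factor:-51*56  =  -2856 = - 2^3*3^1*7^1*17^1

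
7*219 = 1533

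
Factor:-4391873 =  - 23^1 * 257^1*743^1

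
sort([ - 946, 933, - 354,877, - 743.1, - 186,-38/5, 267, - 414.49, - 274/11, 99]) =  [  -  946, - 743.1,-414.49, - 354, - 186, - 274/11, - 38/5, 99,267, 877, 933 ] 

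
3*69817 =209451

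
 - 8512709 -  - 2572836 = - 5939873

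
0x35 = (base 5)203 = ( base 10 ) 53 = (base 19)2F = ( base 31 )1m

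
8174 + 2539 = 10713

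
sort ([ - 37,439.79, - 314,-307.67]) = [-314, - 307.67, - 37, 439.79]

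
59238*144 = 8530272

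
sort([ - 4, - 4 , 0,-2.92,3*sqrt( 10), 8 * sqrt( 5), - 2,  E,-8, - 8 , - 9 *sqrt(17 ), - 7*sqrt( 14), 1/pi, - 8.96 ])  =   [-9*sqrt( 17 ), - 7*sqrt( 14)  , - 8.96, - 8 ,- 8,  -  4, - 4,- 2.92, - 2, 0, 1/pi, E,3*sqrt( 10 ), 8* sqrt(5 )]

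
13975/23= 13975/23 = 607.61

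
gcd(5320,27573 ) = 7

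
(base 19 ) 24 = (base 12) 36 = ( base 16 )2A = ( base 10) 42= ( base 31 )1b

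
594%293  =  8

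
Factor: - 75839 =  - 181^1*419^1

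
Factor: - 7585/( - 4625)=41/25 =5^(- 2 )*41^1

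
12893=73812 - 60919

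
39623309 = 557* 71137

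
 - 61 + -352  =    -  413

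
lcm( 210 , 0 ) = 0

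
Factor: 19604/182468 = 13/121=11^( - 2 )*13^1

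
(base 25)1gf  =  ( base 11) 866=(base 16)410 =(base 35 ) tp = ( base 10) 1040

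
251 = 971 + -720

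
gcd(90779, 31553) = 1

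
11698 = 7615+4083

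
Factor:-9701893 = -337^1*28789^1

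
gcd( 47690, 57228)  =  9538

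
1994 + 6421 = 8415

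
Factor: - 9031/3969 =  - 3^( - 4)*7^( - 2 )*11^1*821^1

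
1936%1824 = 112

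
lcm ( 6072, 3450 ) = 151800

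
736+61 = 797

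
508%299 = 209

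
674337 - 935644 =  -261307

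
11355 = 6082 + 5273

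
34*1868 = 63512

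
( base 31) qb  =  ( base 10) 817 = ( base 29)S5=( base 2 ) 1100110001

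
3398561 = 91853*37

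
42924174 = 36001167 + 6923007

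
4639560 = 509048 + 4130512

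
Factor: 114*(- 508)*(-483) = 27971496=2^3*3^2* 7^1*19^1*23^1 * 127^1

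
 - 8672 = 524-9196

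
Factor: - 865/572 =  - 2^( - 2)*5^1  *  11^( - 1 )* 13^( -1)*  173^1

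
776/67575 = 776/67575 = 0.01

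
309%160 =149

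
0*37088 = 0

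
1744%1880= 1744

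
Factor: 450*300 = 135000 = 2^3*3^3*5^4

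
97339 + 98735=196074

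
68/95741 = 68/95741 = 0.00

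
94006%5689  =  2982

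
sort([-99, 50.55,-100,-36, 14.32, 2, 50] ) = [-100,  -  99,  -  36,2, 14.32,50, 50.55] 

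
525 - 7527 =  -7002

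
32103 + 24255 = 56358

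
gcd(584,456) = 8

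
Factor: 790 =2^1*5^1 * 79^1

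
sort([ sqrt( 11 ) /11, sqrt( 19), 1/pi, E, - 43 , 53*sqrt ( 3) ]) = [ - 43, sqrt(11)/11,  1/pi, E, sqrt( 19 ), 53 * sqrt( 3)]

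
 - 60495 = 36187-96682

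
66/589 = 66/589 = 0.11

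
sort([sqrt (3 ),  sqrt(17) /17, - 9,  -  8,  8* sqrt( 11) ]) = [  -  9, - 8, sqrt( 17)/17,sqrt( 3), 8 * sqrt(11)] 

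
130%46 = 38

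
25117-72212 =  - 47095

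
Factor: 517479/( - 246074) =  - 2^( - 1)*3^1*61^( - 1 )*181^1*953^1*2017^ ( - 1) 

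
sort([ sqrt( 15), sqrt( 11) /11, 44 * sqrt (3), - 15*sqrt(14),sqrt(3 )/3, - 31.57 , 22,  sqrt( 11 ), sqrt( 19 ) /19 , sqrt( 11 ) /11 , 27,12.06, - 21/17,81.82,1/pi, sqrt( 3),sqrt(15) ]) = [ - 15*sqrt( 14 ),-31.57, - 21/17,sqrt(19 ) /19, sqrt( 11 ) /11 , sqrt (11) /11,1/pi,  sqrt(3 )/3, sqrt (3),  sqrt( 11 ),sqrt( 15 ) , sqrt( 15 ), 12.06,22,  27, 44*sqrt( 3 ),81.82]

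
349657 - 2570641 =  - 2220984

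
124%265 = 124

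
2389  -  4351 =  - 1962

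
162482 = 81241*2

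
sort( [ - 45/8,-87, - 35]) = [-87, - 35, - 45/8] 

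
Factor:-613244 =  - 2^2*19^1*8069^1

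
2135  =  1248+887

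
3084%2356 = 728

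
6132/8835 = 2044/2945 = 0.69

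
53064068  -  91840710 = -38776642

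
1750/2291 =1750/2291=0.76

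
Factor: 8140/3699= 2^2*3^( - 3 )*5^1*11^1*37^1*137^(-1 ) 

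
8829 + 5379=14208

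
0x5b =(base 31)2T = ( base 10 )91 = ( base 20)4B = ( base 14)67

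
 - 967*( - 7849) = 7589983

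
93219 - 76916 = 16303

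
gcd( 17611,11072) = 1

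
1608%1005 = 603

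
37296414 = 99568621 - 62272207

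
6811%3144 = 523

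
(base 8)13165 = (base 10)5749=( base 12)33b1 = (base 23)AJM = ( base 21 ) d0g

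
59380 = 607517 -548137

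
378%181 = 16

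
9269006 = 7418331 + 1850675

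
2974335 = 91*32685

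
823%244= 91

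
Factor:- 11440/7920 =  - 13/9 = - 3^( - 2)*13^1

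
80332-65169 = 15163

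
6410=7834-1424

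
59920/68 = 14980/17=881.18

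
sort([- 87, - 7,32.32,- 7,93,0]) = [-87,  -  7, - 7,  0,32.32,93 ]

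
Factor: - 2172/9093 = -724/3031 = - 2^2*7^( -1)  *  181^1*433^( -1 ) 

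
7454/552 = 13 + 139/276 = 13.50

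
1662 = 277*6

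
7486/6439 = 7486/6439 = 1.16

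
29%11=7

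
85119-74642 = 10477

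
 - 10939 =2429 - 13368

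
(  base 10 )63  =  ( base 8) 77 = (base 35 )1S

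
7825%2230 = 1135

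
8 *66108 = 528864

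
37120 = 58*640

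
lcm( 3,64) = 192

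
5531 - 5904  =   - 373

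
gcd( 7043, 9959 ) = 1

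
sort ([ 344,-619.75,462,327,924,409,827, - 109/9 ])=[-619.75,  -  109/9,327,344,409, 462,  827, 924 ] 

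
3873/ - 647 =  - 3873/647 = - 5.99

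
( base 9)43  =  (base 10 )39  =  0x27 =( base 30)19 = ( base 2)100111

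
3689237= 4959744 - 1270507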